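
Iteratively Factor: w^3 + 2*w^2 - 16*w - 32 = (w + 2)*(w^2 - 16) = (w + 2)*(w + 4)*(w - 4)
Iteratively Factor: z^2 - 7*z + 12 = (z - 4)*(z - 3)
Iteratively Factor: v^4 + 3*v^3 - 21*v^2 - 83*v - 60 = (v + 1)*(v^3 + 2*v^2 - 23*v - 60) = (v - 5)*(v + 1)*(v^2 + 7*v + 12) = (v - 5)*(v + 1)*(v + 3)*(v + 4)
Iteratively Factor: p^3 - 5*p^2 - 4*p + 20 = (p - 5)*(p^2 - 4) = (p - 5)*(p - 2)*(p + 2)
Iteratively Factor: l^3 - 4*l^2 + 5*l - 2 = (l - 1)*(l^2 - 3*l + 2) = (l - 2)*(l - 1)*(l - 1)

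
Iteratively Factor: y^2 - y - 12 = (y + 3)*(y - 4)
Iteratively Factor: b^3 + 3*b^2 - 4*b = (b)*(b^2 + 3*b - 4) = b*(b - 1)*(b + 4)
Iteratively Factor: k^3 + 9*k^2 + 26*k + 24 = (k + 3)*(k^2 + 6*k + 8) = (k + 2)*(k + 3)*(k + 4)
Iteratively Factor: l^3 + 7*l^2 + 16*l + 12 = (l + 2)*(l^2 + 5*l + 6) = (l + 2)*(l + 3)*(l + 2)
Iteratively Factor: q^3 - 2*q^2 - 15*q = (q)*(q^2 - 2*q - 15) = q*(q - 5)*(q + 3)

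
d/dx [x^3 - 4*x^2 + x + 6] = 3*x^2 - 8*x + 1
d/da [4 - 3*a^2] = -6*a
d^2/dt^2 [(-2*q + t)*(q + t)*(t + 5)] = -2*q + 6*t + 10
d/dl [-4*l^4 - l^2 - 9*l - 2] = -16*l^3 - 2*l - 9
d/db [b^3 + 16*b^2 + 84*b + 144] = 3*b^2 + 32*b + 84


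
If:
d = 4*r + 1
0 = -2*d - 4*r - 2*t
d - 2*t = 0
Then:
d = 1/4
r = -3/16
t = 1/8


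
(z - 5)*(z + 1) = z^2 - 4*z - 5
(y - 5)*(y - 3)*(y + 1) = y^3 - 7*y^2 + 7*y + 15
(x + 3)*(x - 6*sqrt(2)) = x^2 - 6*sqrt(2)*x + 3*x - 18*sqrt(2)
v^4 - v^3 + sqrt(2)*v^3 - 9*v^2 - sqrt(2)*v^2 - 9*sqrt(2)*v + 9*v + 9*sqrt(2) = (v - 3)*(v - 1)*(v + 3)*(v + sqrt(2))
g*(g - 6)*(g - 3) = g^3 - 9*g^2 + 18*g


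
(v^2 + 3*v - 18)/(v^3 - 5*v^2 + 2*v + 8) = (v^2 + 3*v - 18)/(v^3 - 5*v^2 + 2*v + 8)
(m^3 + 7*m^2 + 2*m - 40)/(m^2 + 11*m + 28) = (m^2 + 3*m - 10)/(m + 7)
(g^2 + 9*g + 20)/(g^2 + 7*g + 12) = (g + 5)/(g + 3)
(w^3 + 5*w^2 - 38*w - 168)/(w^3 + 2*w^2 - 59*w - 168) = (w^2 - 2*w - 24)/(w^2 - 5*w - 24)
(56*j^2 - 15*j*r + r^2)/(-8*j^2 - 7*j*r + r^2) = (-7*j + r)/(j + r)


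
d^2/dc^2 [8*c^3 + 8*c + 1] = 48*c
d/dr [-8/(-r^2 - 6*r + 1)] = 16*(-r - 3)/(r^2 + 6*r - 1)^2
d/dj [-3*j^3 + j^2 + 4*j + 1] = -9*j^2 + 2*j + 4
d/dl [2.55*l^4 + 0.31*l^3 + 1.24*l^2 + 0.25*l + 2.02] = 10.2*l^3 + 0.93*l^2 + 2.48*l + 0.25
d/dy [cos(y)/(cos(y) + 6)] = -6*sin(y)/(cos(y) + 6)^2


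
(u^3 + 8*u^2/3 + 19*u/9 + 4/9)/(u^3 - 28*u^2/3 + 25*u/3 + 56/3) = (9*u^2 + 15*u + 4)/(3*(3*u^2 - 31*u + 56))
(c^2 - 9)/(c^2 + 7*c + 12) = (c - 3)/(c + 4)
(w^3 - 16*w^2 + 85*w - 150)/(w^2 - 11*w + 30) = w - 5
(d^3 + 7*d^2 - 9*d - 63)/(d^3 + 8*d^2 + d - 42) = (d - 3)/(d - 2)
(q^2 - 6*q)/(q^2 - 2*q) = (q - 6)/(q - 2)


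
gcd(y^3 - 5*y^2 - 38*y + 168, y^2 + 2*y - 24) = y^2 + 2*y - 24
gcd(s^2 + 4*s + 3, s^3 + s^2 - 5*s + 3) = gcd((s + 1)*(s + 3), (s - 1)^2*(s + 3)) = s + 3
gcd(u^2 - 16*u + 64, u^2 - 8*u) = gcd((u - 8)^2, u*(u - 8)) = u - 8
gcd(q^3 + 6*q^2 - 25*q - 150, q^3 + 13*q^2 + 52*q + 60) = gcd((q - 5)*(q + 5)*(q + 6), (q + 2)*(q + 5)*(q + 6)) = q^2 + 11*q + 30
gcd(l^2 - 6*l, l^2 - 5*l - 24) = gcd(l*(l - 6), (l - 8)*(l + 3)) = 1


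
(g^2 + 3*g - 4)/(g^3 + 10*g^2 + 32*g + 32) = (g - 1)/(g^2 + 6*g + 8)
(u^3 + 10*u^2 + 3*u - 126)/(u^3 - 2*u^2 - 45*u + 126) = (u + 6)/(u - 6)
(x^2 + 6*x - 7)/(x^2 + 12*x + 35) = (x - 1)/(x + 5)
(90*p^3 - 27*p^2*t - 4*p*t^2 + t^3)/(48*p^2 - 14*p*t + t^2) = (15*p^2 - 2*p*t - t^2)/(8*p - t)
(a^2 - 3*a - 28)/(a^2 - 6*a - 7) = (a + 4)/(a + 1)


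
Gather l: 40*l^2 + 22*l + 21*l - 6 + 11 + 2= 40*l^2 + 43*l + 7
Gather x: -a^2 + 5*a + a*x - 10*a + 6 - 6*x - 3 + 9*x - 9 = -a^2 - 5*a + x*(a + 3) - 6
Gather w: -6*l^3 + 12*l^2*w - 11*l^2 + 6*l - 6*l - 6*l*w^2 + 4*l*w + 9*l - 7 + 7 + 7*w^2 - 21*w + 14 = -6*l^3 - 11*l^2 + 9*l + w^2*(7 - 6*l) + w*(12*l^2 + 4*l - 21) + 14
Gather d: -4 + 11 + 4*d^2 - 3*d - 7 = 4*d^2 - 3*d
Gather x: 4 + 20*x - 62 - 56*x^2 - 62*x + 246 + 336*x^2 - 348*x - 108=280*x^2 - 390*x + 80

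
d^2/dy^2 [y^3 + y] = 6*y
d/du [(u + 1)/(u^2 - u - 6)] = (u^2 - u - (u + 1)*(2*u - 1) - 6)/(-u^2 + u + 6)^2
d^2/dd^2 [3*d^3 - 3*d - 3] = 18*d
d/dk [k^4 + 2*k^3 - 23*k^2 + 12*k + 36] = 4*k^3 + 6*k^2 - 46*k + 12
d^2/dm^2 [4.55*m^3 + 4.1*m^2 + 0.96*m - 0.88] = 27.3*m + 8.2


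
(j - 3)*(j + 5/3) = j^2 - 4*j/3 - 5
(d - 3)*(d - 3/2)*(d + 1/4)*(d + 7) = d^4 + 11*d^3/4 - 211*d^2/8 + 99*d/4 + 63/8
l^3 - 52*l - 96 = (l - 8)*(l + 2)*(l + 6)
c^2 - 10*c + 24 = (c - 6)*(c - 4)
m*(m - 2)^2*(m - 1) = m^4 - 5*m^3 + 8*m^2 - 4*m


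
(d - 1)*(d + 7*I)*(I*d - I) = I*d^3 - 7*d^2 - 2*I*d^2 + 14*d + I*d - 7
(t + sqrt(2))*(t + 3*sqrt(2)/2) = t^2 + 5*sqrt(2)*t/2 + 3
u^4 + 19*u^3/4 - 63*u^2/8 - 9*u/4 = u*(u - 3/2)*(u + 1/4)*(u + 6)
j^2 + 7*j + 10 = (j + 2)*(j + 5)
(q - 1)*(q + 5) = q^2 + 4*q - 5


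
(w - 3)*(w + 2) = w^2 - w - 6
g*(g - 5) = g^2 - 5*g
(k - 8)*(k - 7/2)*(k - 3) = k^3 - 29*k^2/2 + 125*k/2 - 84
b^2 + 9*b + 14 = (b + 2)*(b + 7)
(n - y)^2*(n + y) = n^3 - n^2*y - n*y^2 + y^3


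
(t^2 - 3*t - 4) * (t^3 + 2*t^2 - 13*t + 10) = t^5 - t^4 - 23*t^3 + 41*t^2 + 22*t - 40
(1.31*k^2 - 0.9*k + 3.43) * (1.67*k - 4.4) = 2.1877*k^3 - 7.267*k^2 + 9.6881*k - 15.092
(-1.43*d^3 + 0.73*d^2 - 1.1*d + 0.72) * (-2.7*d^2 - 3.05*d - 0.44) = 3.861*d^5 + 2.3905*d^4 + 1.3727*d^3 + 1.0898*d^2 - 1.712*d - 0.3168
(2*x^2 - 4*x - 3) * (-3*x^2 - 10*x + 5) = -6*x^4 - 8*x^3 + 59*x^2 + 10*x - 15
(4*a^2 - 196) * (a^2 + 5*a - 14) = 4*a^4 + 20*a^3 - 252*a^2 - 980*a + 2744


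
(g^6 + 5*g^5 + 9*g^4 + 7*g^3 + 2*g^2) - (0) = g^6 + 5*g^5 + 9*g^4 + 7*g^3 + 2*g^2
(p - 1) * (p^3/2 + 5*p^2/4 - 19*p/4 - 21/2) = p^4/2 + 3*p^3/4 - 6*p^2 - 23*p/4 + 21/2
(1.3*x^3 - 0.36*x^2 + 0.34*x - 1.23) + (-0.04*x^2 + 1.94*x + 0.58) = 1.3*x^3 - 0.4*x^2 + 2.28*x - 0.65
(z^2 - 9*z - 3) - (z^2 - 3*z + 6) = -6*z - 9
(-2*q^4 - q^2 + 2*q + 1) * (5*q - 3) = -10*q^5 + 6*q^4 - 5*q^3 + 13*q^2 - q - 3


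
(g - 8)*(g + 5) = g^2 - 3*g - 40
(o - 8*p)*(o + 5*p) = o^2 - 3*o*p - 40*p^2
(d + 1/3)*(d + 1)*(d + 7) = d^3 + 25*d^2/3 + 29*d/3 + 7/3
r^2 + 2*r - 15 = (r - 3)*(r + 5)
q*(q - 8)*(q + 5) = q^3 - 3*q^2 - 40*q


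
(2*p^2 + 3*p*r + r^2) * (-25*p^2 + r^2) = -50*p^4 - 75*p^3*r - 23*p^2*r^2 + 3*p*r^3 + r^4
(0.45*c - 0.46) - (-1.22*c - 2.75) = 1.67*c + 2.29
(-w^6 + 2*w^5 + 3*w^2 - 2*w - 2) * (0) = 0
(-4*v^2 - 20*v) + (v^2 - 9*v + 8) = -3*v^2 - 29*v + 8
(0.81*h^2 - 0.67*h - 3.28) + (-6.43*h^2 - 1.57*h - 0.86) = -5.62*h^2 - 2.24*h - 4.14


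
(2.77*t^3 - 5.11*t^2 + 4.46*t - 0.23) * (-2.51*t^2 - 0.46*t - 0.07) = -6.9527*t^5 + 11.5519*t^4 - 9.0379*t^3 - 1.1166*t^2 - 0.2064*t + 0.0161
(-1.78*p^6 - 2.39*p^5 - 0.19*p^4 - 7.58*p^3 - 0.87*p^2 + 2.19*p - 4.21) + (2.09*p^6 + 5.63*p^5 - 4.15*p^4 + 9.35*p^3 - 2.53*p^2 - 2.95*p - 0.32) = 0.31*p^6 + 3.24*p^5 - 4.34*p^4 + 1.77*p^3 - 3.4*p^2 - 0.76*p - 4.53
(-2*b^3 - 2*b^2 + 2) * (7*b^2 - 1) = -14*b^5 - 14*b^4 + 2*b^3 + 16*b^2 - 2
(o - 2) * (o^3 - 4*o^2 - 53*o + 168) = o^4 - 6*o^3 - 45*o^2 + 274*o - 336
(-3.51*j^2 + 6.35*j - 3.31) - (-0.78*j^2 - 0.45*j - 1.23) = -2.73*j^2 + 6.8*j - 2.08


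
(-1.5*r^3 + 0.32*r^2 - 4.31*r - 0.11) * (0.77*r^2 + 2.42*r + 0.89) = -1.155*r^5 - 3.3836*r^4 - 3.8793*r^3 - 10.2301*r^2 - 4.1021*r - 0.0979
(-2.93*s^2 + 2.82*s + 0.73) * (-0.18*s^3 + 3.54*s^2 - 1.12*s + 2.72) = 0.5274*s^5 - 10.8798*s^4 + 13.133*s^3 - 8.5438*s^2 + 6.8528*s + 1.9856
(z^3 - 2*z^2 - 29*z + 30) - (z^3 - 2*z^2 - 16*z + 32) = -13*z - 2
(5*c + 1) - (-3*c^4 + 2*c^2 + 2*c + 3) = 3*c^4 - 2*c^2 + 3*c - 2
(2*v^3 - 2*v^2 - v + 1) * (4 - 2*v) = -4*v^4 + 12*v^3 - 6*v^2 - 6*v + 4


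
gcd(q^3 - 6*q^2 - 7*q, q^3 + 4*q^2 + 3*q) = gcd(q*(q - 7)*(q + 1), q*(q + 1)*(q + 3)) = q^2 + q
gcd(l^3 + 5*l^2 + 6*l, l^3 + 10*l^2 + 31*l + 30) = l^2 + 5*l + 6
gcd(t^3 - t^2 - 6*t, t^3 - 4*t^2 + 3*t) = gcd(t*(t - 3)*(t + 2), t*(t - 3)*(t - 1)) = t^2 - 3*t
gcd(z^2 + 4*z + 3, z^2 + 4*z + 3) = z^2 + 4*z + 3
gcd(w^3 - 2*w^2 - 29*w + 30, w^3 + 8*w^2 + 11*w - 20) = w^2 + 4*w - 5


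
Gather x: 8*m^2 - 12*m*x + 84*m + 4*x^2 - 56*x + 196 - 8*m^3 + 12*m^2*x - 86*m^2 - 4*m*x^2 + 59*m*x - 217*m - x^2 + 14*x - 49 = -8*m^3 - 78*m^2 - 133*m + x^2*(3 - 4*m) + x*(12*m^2 + 47*m - 42) + 147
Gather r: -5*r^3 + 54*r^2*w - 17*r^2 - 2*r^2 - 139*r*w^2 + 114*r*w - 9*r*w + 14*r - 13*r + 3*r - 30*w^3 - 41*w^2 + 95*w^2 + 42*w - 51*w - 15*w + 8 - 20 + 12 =-5*r^3 + r^2*(54*w - 19) + r*(-139*w^2 + 105*w + 4) - 30*w^3 + 54*w^2 - 24*w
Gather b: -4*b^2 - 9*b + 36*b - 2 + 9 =-4*b^2 + 27*b + 7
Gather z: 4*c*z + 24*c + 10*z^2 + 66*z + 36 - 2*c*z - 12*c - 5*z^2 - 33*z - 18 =12*c + 5*z^2 + z*(2*c + 33) + 18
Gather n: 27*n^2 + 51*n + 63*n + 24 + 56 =27*n^2 + 114*n + 80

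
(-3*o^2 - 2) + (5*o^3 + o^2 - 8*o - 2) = 5*o^3 - 2*o^2 - 8*o - 4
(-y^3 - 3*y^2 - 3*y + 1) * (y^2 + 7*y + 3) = -y^5 - 10*y^4 - 27*y^3 - 29*y^2 - 2*y + 3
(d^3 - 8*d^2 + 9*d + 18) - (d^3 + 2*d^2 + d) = -10*d^2 + 8*d + 18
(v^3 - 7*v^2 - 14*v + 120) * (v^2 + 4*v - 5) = v^5 - 3*v^4 - 47*v^3 + 99*v^2 + 550*v - 600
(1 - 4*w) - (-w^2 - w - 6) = w^2 - 3*w + 7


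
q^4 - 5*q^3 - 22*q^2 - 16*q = q*(q - 8)*(q + 1)*(q + 2)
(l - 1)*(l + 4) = l^2 + 3*l - 4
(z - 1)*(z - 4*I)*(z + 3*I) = z^3 - z^2 - I*z^2 + 12*z + I*z - 12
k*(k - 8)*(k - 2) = k^3 - 10*k^2 + 16*k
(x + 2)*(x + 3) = x^2 + 5*x + 6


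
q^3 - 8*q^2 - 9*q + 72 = (q - 8)*(q - 3)*(q + 3)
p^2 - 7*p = p*(p - 7)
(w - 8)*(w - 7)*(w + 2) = w^3 - 13*w^2 + 26*w + 112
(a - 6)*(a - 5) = a^2 - 11*a + 30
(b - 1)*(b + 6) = b^2 + 5*b - 6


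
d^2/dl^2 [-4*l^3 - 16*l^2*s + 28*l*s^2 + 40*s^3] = -24*l - 32*s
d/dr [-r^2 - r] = -2*r - 1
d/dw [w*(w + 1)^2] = (w + 1)*(3*w + 1)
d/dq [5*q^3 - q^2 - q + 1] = 15*q^2 - 2*q - 1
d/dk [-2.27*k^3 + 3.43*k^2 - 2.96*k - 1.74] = -6.81*k^2 + 6.86*k - 2.96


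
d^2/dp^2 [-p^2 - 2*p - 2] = -2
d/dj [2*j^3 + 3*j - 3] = 6*j^2 + 3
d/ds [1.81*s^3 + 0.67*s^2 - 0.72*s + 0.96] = 5.43*s^2 + 1.34*s - 0.72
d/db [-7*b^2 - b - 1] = -14*b - 1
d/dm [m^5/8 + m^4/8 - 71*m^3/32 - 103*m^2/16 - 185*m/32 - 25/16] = 5*m^4/8 + m^3/2 - 213*m^2/32 - 103*m/8 - 185/32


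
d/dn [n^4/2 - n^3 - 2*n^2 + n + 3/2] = 2*n^3 - 3*n^2 - 4*n + 1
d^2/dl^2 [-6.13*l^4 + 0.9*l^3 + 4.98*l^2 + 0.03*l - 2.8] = -73.56*l^2 + 5.4*l + 9.96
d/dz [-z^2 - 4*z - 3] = -2*z - 4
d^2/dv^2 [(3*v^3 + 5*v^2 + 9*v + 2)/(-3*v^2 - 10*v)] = 2*(-231*v^3 - 54*v^2 - 180*v - 200)/(v^3*(27*v^3 + 270*v^2 + 900*v + 1000))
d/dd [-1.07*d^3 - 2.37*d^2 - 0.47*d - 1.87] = -3.21*d^2 - 4.74*d - 0.47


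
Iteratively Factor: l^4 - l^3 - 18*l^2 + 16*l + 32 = (l - 2)*(l^3 + l^2 - 16*l - 16) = (l - 2)*(l + 4)*(l^2 - 3*l - 4) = (l - 4)*(l - 2)*(l + 4)*(l + 1)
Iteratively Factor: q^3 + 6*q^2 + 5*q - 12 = (q + 3)*(q^2 + 3*q - 4) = (q + 3)*(q + 4)*(q - 1)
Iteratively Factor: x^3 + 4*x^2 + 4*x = (x)*(x^2 + 4*x + 4) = x*(x + 2)*(x + 2)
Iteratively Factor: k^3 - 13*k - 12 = (k + 1)*(k^2 - k - 12) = (k - 4)*(k + 1)*(k + 3)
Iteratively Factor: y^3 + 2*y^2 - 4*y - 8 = (y - 2)*(y^2 + 4*y + 4) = (y - 2)*(y + 2)*(y + 2)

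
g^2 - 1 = (g - 1)*(g + 1)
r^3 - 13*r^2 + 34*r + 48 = (r - 8)*(r - 6)*(r + 1)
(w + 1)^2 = w^2 + 2*w + 1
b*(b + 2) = b^2 + 2*b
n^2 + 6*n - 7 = (n - 1)*(n + 7)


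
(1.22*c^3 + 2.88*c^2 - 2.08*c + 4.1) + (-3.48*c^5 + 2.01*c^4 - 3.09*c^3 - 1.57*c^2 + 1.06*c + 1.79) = -3.48*c^5 + 2.01*c^4 - 1.87*c^3 + 1.31*c^2 - 1.02*c + 5.89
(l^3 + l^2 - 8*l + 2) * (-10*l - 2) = -10*l^4 - 12*l^3 + 78*l^2 - 4*l - 4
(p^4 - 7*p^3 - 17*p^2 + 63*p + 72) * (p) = p^5 - 7*p^4 - 17*p^3 + 63*p^2 + 72*p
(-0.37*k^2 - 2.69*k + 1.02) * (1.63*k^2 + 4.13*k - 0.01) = -0.6031*k^4 - 5.9128*k^3 - 9.4434*k^2 + 4.2395*k - 0.0102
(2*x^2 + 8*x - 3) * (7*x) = 14*x^3 + 56*x^2 - 21*x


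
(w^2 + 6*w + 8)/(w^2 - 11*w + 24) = (w^2 + 6*w + 8)/(w^2 - 11*w + 24)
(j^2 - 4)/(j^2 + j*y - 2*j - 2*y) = (j + 2)/(j + y)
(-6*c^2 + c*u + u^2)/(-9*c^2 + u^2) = (-2*c + u)/(-3*c + u)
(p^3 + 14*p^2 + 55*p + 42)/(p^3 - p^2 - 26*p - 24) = (p^2 + 13*p + 42)/(p^2 - 2*p - 24)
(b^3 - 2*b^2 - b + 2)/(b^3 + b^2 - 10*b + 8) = (b + 1)/(b + 4)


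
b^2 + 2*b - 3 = (b - 1)*(b + 3)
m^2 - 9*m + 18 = (m - 6)*(m - 3)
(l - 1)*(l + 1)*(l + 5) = l^3 + 5*l^2 - l - 5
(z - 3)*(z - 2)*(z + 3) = z^3 - 2*z^2 - 9*z + 18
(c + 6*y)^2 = c^2 + 12*c*y + 36*y^2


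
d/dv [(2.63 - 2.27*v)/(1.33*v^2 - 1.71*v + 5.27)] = (3.0191*v^2 - 6.9958*v - 7.4656)/(1.7689*v^4 - 4.5486*v^3 + 16.9423*v^2 - 18.0234*v + 27.7729)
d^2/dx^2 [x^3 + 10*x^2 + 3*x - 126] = 6*x + 20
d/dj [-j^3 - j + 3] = -3*j^2 - 1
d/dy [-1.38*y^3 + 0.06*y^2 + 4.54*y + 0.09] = -4.14*y^2 + 0.12*y + 4.54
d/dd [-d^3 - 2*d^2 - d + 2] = -3*d^2 - 4*d - 1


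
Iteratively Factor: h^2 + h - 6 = (h - 2)*(h + 3)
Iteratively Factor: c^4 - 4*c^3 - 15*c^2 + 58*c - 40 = (c - 2)*(c^3 - 2*c^2 - 19*c + 20) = (c - 2)*(c - 1)*(c^2 - c - 20) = (c - 5)*(c - 2)*(c - 1)*(c + 4)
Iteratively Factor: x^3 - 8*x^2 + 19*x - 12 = (x - 3)*(x^2 - 5*x + 4) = (x - 3)*(x - 1)*(x - 4)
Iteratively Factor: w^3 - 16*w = (w - 4)*(w^2 + 4*w) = w*(w - 4)*(w + 4)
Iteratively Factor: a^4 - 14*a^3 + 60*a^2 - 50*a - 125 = (a - 5)*(a^3 - 9*a^2 + 15*a + 25) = (a - 5)*(a + 1)*(a^2 - 10*a + 25) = (a - 5)^2*(a + 1)*(a - 5)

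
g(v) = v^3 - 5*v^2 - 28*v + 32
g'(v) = 3*v^2 - 10*v - 28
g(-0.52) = 45.07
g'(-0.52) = -21.99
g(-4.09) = -5.54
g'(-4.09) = 63.08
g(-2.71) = 51.26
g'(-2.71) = 21.13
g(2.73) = -61.36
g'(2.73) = -32.94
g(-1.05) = 54.73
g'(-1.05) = -14.19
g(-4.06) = -3.66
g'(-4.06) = 62.05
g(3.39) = -81.42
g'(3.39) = -27.42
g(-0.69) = 48.61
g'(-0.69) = -19.67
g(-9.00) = -850.00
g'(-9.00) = 305.00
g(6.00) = -100.00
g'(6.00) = 20.00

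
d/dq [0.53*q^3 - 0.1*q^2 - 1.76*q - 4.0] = 1.59*q^2 - 0.2*q - 1.76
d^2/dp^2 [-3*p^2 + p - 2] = -6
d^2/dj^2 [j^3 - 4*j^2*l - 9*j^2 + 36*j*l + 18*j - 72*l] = 6*j - 8*l - 18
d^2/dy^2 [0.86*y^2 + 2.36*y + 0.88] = 1.72000000000000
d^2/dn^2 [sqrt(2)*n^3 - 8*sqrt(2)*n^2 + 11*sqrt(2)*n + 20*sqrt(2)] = sqrt(2)*(6*n - 16)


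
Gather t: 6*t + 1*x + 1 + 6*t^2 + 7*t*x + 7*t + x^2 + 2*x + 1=6*t^2 + t*(7*x + 13) + x^2 + 3*x + 2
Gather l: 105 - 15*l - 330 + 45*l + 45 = 30*l - 180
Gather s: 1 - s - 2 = -s - 1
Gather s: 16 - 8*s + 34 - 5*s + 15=65 - 13*s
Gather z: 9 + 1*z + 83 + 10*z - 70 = 11*z + 22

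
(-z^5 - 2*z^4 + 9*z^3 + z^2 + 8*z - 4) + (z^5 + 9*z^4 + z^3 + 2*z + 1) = 7*z^4 + 10*z^3 + z^2 + 10*z - 3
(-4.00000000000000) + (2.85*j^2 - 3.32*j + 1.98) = 2.85*j^2 - 3.32*j - 2.02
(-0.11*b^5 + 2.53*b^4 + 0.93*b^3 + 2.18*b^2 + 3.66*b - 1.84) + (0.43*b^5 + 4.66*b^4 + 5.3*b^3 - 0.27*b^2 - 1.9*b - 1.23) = 0.32*b^5 + 7.19*b^4 + 6.23*b^3 + 1.91*b^2 + 1.76*b - 3.07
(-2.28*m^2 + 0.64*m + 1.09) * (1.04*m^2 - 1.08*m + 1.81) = -2.3712*m^4 + 3.128*m^3 - 3.6844*m^2 - 0.0188000000000001*m + 1.9729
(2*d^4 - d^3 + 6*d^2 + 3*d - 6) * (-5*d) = -10*d^5 + 5*d^4 - 30*d^3 - 15*d^2 + 30*d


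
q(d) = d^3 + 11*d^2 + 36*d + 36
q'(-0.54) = 24.99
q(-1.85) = 0.72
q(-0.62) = 17.67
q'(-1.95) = 4.51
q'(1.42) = 73.29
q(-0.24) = 27.98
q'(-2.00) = 4.00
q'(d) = 3*d^2 + 22*d + 36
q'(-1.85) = 5.57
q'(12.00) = 732.00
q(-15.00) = -1404.00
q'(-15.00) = 381.00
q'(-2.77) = -1.92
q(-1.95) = 0.21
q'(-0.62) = 23.51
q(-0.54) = 19.61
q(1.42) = 112.16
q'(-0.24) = 30.89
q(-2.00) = 0.00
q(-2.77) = -0.57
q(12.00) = 3780.00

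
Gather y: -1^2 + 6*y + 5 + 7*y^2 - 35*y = 7*y^2 - 29*y + 4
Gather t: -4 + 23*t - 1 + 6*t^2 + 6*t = 6*t^2 + 29*t - 5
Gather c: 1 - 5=-4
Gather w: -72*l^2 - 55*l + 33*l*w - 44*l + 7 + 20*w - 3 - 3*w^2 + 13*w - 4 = -72*l^2 - 99*l - 3*w^2 + w*(33*l + 33)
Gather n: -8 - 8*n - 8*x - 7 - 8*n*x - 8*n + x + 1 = n*(-8*x - 16) - 7*x - 14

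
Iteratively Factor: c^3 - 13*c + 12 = (c + 4)*(c^2 - 4*c + 3) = (c - 1)*(c + 4)*(c - 3)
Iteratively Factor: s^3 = (s)*(s^2) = s^2*(s)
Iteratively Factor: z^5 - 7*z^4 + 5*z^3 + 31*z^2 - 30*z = (z - 5)*(z^4 - 2*z^3 - 5*z^2 + 6*z) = (z - 5)*(z + 2)*(z^3 - 4*z^2 + 3*z) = (z - 5)*(z - 3)*(z + 2)*(z^2 - z) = (z - 5)*(z - 3)*(z - 1)*(z + 2)*(z)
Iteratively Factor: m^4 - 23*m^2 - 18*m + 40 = (m - 5)*(m^3 + 5*m^2 + 2*m - 8) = (m - 5)*(m + 4)*(m^2 + m - 2) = (m - 5)*(m - 1)*(m + 4)*(m + 2)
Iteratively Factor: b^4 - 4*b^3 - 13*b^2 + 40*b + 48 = (b + 3)*(b^3 - 7*b^2 + 8*b + 16) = (b - 4)*(b + 3)*(b^2 - 3*b - 4) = (b - 4)^2*(b + 3)*(b + 1)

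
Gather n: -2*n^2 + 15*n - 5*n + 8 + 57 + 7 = -2*n^2 + 10*n + 72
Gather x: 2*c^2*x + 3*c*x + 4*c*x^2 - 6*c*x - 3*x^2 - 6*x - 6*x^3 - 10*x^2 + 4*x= -6*x^3 + x^2*(4*c - 13) + x*(2*c^2 - 3*c - 2)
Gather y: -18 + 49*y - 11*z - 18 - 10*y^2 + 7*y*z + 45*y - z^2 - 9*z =-10*y^2 + y*(7*z + 94) - z^2 - 20*z - 36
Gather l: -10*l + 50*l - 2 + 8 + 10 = 40*l + 16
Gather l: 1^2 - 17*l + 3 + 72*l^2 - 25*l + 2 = 72*l^2 - 42*l + 6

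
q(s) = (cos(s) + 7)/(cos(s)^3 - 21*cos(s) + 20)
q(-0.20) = 22.17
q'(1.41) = -0.59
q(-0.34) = 7.64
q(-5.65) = 2.17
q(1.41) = 0.43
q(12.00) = 2.72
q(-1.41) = 0.43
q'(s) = (3*sin(s)*cos(s)^2 - 21*sin(s))*(cos(s) + 7)/(cos(s)^3 - 21*cos(s) + 20)^2 - sin(s)/(cos(s)^3 - 21*cos(s) + 20) = (3*cos(s) + 21*cos(2*s) + cos(3*s) - 313)*sin(s)/(2*(cos(s)^3 - 21*cos(s) + 20)^2)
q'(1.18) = -1.04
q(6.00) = 11.03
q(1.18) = 0.61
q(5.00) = 0.52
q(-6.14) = 43.30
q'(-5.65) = -6.97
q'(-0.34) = 45.21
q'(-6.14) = -605.59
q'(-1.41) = 0.59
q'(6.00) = 78.27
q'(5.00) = 0.80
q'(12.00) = 9.76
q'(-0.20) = 222.21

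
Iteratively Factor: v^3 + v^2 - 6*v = (v - 2)*(v^2 + 3*v) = v*(v - 2)*(v + 3)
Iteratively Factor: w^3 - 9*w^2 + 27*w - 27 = (w - 3)*(w^2 - 6*w + 9) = (w - 3)^2*(w - 3)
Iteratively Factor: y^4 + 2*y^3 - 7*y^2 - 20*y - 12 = (y + 1)*(y^3 + y^2 - 8*y - 12) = (y + 1)*(y + 2)*(y^2 - y - 6) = (y - 3)*(y + 1)*(y + 2)*(y + 2)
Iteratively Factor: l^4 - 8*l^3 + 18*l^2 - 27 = (l - 3)*(l^3 - 5*l^2 + 3*l + 9) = (l - 3)*(l + 1)*(l^2 - 6*l + 9) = (l - 3)^2*(l + 1)*(l - 3)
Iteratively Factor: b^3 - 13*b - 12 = (b + 1)*(b^2 - b - 12) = (b - 4)*(b + 1)*(b + 3)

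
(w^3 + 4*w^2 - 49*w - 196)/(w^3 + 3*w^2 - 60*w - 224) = (w - 7)/(w - 8)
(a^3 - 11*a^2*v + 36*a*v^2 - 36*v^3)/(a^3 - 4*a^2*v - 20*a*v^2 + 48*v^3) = (a - 3*v)/(a + 4*v)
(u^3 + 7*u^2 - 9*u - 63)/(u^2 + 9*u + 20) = (u^3 + 7*u^2 - 9*u - 63)/(u^2 + 9*u + 20)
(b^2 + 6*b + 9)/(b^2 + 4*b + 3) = (b + 3)/(b + 1)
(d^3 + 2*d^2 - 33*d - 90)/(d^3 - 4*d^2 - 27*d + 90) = (d + 3)/(d - 3)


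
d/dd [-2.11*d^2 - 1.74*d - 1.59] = -4.22*d - 1.74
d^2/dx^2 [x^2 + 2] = 2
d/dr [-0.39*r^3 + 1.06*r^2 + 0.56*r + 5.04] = -1.17*r^2 + 2.12*r + 0.56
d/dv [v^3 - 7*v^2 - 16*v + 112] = 3*v^2 - 14*v - 16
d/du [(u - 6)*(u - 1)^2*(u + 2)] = 4*u^3 - 18*u^2 - 6*u + 20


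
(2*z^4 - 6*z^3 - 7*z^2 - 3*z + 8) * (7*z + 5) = 14*z^5 - 32*z^4 - 79*z^3 - 56*z^2 + 41*z + 40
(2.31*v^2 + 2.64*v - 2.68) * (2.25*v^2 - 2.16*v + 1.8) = 5.1975*v^4 + 0.9504*v^3 - 7.5744*v^2 + 10.5408*v - 4.824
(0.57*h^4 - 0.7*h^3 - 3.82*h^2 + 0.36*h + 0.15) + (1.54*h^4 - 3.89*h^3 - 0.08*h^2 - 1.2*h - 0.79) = 2.11*h^4 - 4.59*h^3 - 3.9*h^2 - 0.84*h - 0.64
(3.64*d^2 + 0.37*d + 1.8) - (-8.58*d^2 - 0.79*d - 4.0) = 12.22*d^2 + 1.16*d + 5.8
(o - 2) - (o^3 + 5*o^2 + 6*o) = -o^3 - 5*o^2 - 5*o - 2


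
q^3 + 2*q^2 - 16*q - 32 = (q - 4)*(q + 2)*(q + 4)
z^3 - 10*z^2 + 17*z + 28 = (z - 7)*(z - 4)*(z + 1)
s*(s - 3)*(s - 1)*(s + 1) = s^4 - 3*s^3 - s^2 + 3*s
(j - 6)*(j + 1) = j^2 - 5*j - 6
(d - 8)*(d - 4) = d^2 - 12*d + 32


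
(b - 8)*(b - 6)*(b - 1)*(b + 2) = b^4 - 13*b^3 + 32*b^2 + 76*b - 96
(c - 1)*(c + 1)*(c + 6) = c^3 + 6*c^2 - c - 6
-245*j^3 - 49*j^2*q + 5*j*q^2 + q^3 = (-7*j + q)*(5*j + q)*(7*j + q)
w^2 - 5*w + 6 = (w - 3)*(w - 2)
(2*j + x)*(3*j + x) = 6*j^2 + 5*j*x + x^2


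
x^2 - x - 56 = (x - 8)*(x + 7)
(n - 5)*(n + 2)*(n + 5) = n^3 + 2*n^2 - 25*n - 50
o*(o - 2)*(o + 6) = o^3 + 4*o^2 - 12*o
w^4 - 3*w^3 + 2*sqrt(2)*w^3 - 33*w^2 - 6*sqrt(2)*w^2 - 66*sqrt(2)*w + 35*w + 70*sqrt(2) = (w - 7)*(w - 1)*(w + 5)*(w + 2*sqrt(2))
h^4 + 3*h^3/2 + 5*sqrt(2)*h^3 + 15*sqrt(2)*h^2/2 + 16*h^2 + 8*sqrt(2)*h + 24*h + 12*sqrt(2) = (h + 3/2)*(h + sqrt(2))*(h + 2*sqrt(2))^2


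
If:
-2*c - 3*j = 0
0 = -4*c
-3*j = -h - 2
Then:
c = 0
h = -2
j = 0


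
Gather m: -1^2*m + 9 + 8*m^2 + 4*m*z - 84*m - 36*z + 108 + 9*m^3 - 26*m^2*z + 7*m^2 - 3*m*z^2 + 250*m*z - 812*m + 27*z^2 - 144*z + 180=9*m^3 + m^2*(15 - 26*z) + m*(-3*z^2 + 254*z - 897) + 27*z^2 - 180*z + 297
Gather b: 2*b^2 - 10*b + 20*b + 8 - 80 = 2*b^2 + 10*b - 72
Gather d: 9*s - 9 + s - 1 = 10*s - 10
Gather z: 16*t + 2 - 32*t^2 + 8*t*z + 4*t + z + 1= -32*t^2 + 20*t + z*(8*t + 1) + 3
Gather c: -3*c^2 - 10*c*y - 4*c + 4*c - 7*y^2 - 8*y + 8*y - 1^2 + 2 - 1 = -3*c^2 - 10*c*y - 7*y^2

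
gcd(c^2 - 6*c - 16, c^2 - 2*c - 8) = c + 2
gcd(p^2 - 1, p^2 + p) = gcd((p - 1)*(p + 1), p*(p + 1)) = p + 1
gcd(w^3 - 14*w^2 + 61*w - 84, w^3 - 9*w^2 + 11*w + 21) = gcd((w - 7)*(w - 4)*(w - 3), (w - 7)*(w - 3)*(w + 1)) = w^2 - 10*w + 21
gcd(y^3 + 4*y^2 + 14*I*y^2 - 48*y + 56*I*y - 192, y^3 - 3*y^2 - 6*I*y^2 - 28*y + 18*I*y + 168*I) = y + 4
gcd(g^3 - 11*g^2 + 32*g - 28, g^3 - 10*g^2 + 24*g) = 1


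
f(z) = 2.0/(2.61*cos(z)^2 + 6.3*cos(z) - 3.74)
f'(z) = 2.0*(5.22*sin(z)*cos(z) + 6.3*sin(z))/(2.61*cos(z)^2 + 6.3*cos(z) - 3.74)^2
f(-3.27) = -0.27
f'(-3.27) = 0.01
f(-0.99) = 3.98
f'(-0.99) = -60.68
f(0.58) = 0.60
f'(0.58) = 1.04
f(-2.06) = -0.33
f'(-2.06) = -0.18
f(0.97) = 3.05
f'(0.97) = 35.52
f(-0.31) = 0.43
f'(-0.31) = -0.32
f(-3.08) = -0.27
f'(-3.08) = -0.00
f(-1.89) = -0.37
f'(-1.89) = -0.30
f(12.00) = 0.58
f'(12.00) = -0.97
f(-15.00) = -0.28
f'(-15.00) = -0.06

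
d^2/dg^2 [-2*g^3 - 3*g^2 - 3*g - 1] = -12*g - 6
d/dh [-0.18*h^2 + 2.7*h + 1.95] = 2.7 - 0.36*h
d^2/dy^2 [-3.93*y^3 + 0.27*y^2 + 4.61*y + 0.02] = 0.54 - 23.58*y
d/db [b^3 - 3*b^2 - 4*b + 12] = 3*b^2 - 6*b - 4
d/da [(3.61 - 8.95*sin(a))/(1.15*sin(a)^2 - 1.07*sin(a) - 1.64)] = (10.2925*sin(a)^2 - 8.303*sin(a) + 18.5407)*cos(a)/(1.3225*sin(a)^4 - 2.461*sin(a)^3 - 2.6271*sin(a)^2 + 3.5096*sin(a) + 2.6896)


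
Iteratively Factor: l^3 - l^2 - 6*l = (l + 2)*(l^2 - 3*l) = l*(l + 2)*(l - 3)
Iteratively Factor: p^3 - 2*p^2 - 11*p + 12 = (p - 1)*(p^2 - p - 12) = (p - 1)*(p + 3)*(p - 4)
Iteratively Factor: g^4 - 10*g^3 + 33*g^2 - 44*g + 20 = (g - 5)*(g^3 - 5*g^2 + 8*g - 4) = (g - 5)*(g - 2)*(g^2 - 3*g + 2) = (g - 5)*(g - 2)^2*(g - 1)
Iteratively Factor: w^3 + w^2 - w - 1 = (w + 1)*(w^2 - 1) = (w - 1)*(w + 1)*(w + 1)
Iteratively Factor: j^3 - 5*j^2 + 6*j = (j)*(j^2 - 5*j + 6) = j*(j - 3)*(j - 2)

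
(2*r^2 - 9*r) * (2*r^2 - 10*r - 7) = 4*r^4 - 38*r^3 + 76*r^2 + 63*r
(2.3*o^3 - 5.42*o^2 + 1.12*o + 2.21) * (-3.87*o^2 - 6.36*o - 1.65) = -8.901*o^5 + 6.3474*o^4 + 26.3418*o^3 - 6.7329*o^2 - 15.9036*o - 3.6465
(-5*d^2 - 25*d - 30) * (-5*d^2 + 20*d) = 25*d^4 + 25*d^3 - 350*d^2 - 600*d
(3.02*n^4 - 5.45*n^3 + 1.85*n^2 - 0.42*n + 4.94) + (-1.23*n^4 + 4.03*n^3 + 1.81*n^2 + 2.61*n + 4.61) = 1.79*n^4 - 1.42*n^3 + 3.66*n^2 + 2.19*n + 9.55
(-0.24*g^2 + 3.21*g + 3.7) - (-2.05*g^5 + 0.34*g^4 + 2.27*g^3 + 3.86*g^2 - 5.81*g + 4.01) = 2.05*g^5 - 0.34*g^4 - 2.27*g^3 - 4.1*g^2 + 9.02*g - 0.31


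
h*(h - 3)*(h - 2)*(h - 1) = h^4 - 6*h^3 + 11*h^2 - 6*h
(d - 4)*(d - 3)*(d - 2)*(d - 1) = d^4 - 10*d^3 + 35*d^2 - 50*d + 24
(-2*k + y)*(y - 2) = -2*k*y + 4*k + y^2 - 2*y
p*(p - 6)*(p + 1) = p^3 - 5*p^2 - 6*p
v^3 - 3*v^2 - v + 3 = (v - 3)*(v - 1)*(v + 1)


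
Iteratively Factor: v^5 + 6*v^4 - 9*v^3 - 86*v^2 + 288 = (v + 4)*(v^4 + 2*v^3 - 17*v^2 - 18*v + 72) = (v - 3)*(v + 4)*(v^3 + 5*v^2 - 2*v - 24) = (v - 3)*(v - 2)*(v + 4)*(v^2 + 7*v + 12) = (v - 3)*(v - 2)*(v + 3)*(v + 4)*(v + 4)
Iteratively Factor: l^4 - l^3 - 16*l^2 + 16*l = (l - 1)*(l^3 - 16*l) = (l - 4)*(l - 1)*(l^2 + 4*l) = (l - 4)*(l - 1)*(l + 4)*(l)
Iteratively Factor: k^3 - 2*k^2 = (k - 2)*(k^2) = k*(k - 2)*(k)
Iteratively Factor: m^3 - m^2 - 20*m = (m - 5)*(m^2 + 4*m) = (m - 5)*(m + 4)*(m)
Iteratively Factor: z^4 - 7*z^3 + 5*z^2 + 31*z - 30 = (z + 2)*(z^3 - 9*z^2 + 23*z - 15) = (z - 3)*(z + 2)*(z^2 - 6*z + 5) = (z - 5)*(z - 3)*(z + 2)*(z - 1)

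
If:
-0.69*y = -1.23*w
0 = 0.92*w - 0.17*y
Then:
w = 0.00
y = 0.00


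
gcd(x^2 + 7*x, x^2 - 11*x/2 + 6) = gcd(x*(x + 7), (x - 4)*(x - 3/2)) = 1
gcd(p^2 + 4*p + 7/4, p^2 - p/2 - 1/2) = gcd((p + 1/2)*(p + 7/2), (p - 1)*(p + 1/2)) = p + 1/2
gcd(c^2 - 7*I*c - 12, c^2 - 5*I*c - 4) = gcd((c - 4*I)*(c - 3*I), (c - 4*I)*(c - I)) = c - 4*I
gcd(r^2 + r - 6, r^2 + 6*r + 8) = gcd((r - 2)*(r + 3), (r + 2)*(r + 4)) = 1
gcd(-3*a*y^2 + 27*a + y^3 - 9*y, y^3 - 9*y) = y^2 - 9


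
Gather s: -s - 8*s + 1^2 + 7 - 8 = -9*s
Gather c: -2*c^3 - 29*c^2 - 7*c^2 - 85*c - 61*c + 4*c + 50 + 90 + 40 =-2*c^3 - 36*c^2 - 142*c + 180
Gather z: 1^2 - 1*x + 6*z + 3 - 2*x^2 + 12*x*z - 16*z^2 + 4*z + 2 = -2*x^2 - x - 16*z^2 + z*(12*x + 10) + 6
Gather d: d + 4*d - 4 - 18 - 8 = 5*d - 30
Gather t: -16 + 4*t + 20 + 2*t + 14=6*t + 18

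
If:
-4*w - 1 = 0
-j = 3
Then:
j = -3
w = -1/4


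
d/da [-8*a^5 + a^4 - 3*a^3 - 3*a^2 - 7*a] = -40*a^4 + 4*a^3 - 9*a^2 - 6*a - 7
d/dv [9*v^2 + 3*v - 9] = 18*v + 3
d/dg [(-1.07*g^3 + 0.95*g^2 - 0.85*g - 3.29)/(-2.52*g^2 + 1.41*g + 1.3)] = (2.6964*g^4 - 3.0174*g^3 - 4.9755*g^2 - 14.1116*g + 3.5339)/(6.3504*g^4 - 7.1064*g^3 - 4.5639*g^2 + 3.666*g + 1.69)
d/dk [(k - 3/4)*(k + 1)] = 2*k + 1/4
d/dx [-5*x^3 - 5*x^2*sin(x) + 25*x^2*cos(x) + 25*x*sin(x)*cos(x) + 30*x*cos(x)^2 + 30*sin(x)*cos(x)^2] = -25*x^2*sin(x) - 5*x^2*cos(x) - 15*x^2 - 10*x*sin(x) - 30*x*sin(2*x) + 50*x*cos(x) + 25*x*cos(2*x) + 25*sin(2*x)/2 + 15*cos(x)/2 + 15*cos(2*x) + 45*cos(3*x)/2 + 15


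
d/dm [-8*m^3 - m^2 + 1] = 2*m*(-12*m - 1)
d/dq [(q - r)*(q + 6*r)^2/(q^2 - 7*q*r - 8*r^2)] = (q + 6*r)*((-3*q - 4*r)*(-q^2 + 7*q*r + 8*r^2) - (q - r)*(q + 6*r)*(2*q - 7*r))/(-q^2 + 7*q*r + 8*r^2)^2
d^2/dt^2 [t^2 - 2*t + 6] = 2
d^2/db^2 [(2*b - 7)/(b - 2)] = -6/(b - 2)^3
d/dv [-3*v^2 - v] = -6*v - 1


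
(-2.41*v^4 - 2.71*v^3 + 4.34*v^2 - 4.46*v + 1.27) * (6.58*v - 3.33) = -15.8578*v^5 - 9.8065*v^4 + 37.5815*v^3 - 43.799*v^2 + 23.2084*v - 4.2291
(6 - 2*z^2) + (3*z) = -2*z^2 + 3*z + 6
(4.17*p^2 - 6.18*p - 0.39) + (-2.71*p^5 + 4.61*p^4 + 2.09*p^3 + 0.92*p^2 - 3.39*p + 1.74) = -2.71*p^5 + 4.61*p^4 + 2.09*p^3 + 5.09*p^2 - 9.57*p + 1.35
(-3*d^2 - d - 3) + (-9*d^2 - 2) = -12*d^2 - d - 5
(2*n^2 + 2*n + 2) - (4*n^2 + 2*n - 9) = 11 - 2*n^2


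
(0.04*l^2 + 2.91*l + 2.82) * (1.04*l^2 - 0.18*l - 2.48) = 0.0416*l^4 + 3.0192*l^3 + 2.3098*l^2 - 7.7244*l - 6.9936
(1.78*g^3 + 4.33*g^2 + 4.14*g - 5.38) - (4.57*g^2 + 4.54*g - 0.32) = 1.78*g^3 - 0.24*g^2 - 0.4*g - 5.06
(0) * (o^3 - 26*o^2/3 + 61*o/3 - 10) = 0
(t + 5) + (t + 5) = 2*t + 10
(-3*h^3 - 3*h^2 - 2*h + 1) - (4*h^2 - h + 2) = -3*h^3 - 7*h^2 - h - 1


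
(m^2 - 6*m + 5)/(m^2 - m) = (m - 5)/m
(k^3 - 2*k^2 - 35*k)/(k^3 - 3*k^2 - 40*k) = (k - 7)/(k - 8)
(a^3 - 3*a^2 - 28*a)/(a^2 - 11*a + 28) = a*(a + 4)/(a - 4)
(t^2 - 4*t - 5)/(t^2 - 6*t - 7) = (t - 5)/(t - 7)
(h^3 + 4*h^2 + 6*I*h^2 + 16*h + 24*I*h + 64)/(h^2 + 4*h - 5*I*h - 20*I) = (h^2 + 6*I*h + 16)/(h - 5*I)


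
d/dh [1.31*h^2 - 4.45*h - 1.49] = 2.62*h - 4.45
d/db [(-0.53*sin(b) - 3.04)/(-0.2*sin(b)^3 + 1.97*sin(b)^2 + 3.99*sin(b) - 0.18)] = (-0.212*sin(b)^3 - 0.7799*sin(b)^2 + 11.9776*sin(b) + 12.225)*cos(b)/(0.04*sin(b)^6 - 0.788*sin(b)^5 + 2.2849*sin(b)^4 + 15.7926*sin(b)^3 + 15.2109*sin(b)^2 - 1.4364*sin(b) + 0.0324)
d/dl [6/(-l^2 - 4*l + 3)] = 12*(l + 2)/(l^2 + 4*l - 3)^2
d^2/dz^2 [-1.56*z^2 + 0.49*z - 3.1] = -3.12000000000000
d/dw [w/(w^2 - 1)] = (-w^2 - 1)/(w^4 - 2*w^2 + 1)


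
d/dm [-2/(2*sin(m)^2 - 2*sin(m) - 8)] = (2*sin(m) - 1)*cos(m)/(sin(m) + cos(m)^2 + 3)^2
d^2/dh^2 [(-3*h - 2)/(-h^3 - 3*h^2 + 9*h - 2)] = 6*(3*h^5 + 13*h^4 + 34*h^3 - 12*h^2 - 76*h + 68)/(h^9 + 9*h^8 - 129*h^6 + 36*h^5 + 675*h^4 - 1041*h^3 + 522*h^2 - 108*h + 8)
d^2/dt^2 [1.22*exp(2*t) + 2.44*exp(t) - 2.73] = (4.88*exp(t) + 2.44)*exp(t)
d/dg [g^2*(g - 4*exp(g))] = g*(-4*g*exp(g) + 3*g - 8*exp(g))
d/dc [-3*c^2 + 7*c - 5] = 7 - 6*c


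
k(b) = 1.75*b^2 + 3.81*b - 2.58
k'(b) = 3.5*b + 3.81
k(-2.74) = 0.12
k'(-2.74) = -5.78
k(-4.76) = 18.94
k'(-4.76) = -12.85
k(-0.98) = -4.63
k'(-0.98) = 0.38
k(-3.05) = 2.08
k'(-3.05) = -6.86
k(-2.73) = 0.06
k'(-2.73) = -5.74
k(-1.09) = -4.65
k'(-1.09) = -0.01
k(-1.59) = -4.21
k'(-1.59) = -1.76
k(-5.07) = 23.09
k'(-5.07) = -13.94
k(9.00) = 173.46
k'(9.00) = 35.31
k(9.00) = 173.46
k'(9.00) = 35.31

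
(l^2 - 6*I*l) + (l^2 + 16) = 2*l^2 - 6*I*l + 16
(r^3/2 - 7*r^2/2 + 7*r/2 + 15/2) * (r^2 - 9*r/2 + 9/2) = r^5/2 - 23*r^4/4 + 43*r^3/2 - 24*r^2 - 18*r + 135/4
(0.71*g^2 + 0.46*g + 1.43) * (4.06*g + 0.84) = 2.8826*g^3 + 2.464*g^2 + 6.1922*g + 1.2012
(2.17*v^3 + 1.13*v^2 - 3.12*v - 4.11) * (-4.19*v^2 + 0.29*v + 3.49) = -9.0923*v^5 - 4.1054*v^4 + 20.9738*v^3 + 20.2598*v^2 - 12.0807*v - 14.3439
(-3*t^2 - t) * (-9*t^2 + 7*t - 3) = 27*t^4 - 12*t^3 + 2*t^2 + 3*t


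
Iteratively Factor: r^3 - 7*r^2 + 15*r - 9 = (r - 3)*(r^2 - 4*r + 3) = (r - 3)^2*(r - 1)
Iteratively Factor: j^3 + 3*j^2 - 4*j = (j)*(j^2 + 3*j - 4) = j*(j + 4)*(j - 1)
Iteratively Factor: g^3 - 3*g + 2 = (g - 1)*(g^2 + g - 2) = (g - 1)*(g + 2)*(g - 1)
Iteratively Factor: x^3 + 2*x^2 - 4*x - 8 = (x - 2)*(x^2 + 4*x + 4) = (x - 2)*(x + 2)*(x + 2)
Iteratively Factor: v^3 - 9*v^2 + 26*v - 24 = (v - 2)*(v^2 - 7*v + 12) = (v - 4)*(v - 2)*(v - 3)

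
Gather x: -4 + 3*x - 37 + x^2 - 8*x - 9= x^2 - 5*x - 50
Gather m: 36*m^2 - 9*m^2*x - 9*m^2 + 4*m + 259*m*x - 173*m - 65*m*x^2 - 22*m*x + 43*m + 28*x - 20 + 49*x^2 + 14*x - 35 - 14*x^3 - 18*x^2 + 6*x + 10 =m^2*(27 - 9*x) + m*(-65*x^2 + 237*x - 126) - 14*x^3 + 31*x^2 + 48*x - 45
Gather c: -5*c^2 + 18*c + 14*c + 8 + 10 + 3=-5*c^2 + 32*c + 21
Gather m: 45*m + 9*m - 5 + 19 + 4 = 54*m + 18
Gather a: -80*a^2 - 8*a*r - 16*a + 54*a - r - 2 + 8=-80*a^2 + a*(38 - 8*r) - r + 6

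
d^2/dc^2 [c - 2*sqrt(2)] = 0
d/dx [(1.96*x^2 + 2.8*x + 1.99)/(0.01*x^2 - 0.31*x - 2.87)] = (-0.6356*x^2 - 11.2902*x - 7.4191)/(0.0001*x^4 - 0.0062*x^3 + 0.0387*x^2 + 1.7794*x + 8.2369)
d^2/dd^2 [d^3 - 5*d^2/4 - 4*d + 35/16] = 6*d - 5/2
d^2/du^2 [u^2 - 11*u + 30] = 2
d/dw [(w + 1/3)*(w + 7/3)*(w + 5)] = 3*w^2 + 46*w/3 + 127/9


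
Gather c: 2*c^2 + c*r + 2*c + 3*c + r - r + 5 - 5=2*c^2 + c*(r + 5)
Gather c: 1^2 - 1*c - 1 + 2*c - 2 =c - 2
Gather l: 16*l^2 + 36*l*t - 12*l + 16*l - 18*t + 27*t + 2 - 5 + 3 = 16*l^2 + l*(36*t + 4) + 9*t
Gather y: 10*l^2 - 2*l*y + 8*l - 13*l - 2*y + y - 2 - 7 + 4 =10*l^2 - 5*l + y*(-2*l - 1) - 5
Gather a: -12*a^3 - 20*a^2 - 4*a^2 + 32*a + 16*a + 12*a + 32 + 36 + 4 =-12*a^3 - 24*a^2 + 60*a + 72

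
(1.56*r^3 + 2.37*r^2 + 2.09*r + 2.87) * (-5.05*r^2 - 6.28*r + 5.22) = -7.878*r^5 - 21.7653*r^4 - 17.2949*r^3 - 15.2473*r^2 - 7.1138*r + 14.9814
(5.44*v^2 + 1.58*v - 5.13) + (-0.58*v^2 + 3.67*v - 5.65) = 4.86*v^2 + 5.25*v - 10.78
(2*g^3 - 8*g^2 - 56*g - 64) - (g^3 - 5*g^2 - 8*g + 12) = g^3 - 3*g^2 - 48*g - 76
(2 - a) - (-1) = 3 - a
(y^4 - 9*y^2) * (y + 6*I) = y^5 + 6*I*y^4 - 9*y^3 - 54*I*y^2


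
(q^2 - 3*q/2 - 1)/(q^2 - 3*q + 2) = (q + 1/2)/(q - 1)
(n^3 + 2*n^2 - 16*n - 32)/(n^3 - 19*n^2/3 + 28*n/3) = 3*(n^2 + 6*n + 8)/(n*(3*n - 7))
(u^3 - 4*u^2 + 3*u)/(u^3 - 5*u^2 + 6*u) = (u - 1)/(u - 2)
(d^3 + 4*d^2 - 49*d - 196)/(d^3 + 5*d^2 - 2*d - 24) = (d^2 - 49)/(d^2 + d - 6)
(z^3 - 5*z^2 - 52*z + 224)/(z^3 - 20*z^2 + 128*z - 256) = (z + 7)/(z - 8)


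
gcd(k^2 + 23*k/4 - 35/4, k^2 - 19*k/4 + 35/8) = k - 5/4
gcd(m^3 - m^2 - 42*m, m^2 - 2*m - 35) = m - 7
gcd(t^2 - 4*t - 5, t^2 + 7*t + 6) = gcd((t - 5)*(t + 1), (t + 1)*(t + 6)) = t + 1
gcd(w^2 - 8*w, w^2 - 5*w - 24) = w - 8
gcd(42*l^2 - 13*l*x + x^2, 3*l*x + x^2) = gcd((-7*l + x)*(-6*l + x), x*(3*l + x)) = 1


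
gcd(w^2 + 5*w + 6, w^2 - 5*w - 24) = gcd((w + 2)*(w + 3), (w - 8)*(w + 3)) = w + 3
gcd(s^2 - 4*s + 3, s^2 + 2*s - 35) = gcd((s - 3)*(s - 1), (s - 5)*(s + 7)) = 1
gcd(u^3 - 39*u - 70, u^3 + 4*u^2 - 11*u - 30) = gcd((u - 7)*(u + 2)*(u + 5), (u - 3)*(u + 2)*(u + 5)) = u^2 + 7*u + 10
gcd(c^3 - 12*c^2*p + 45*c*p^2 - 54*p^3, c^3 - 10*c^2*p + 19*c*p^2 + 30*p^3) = -c + 6*p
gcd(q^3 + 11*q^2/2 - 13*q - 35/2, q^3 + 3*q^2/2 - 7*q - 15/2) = q^2 - 3*q/2 - 5/2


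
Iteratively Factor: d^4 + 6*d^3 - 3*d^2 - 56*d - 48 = (d + 1)*(d^3 + 5*d^2 - 8*d - 48) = (d + 1)*(d + 4)*(d^2 + d - 12) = (d + 1)*(d + 4)^2*(d - 3)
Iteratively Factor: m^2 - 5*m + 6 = (m - 3)*(m - 2)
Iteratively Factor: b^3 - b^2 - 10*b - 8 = (b + 1)*(b^2 - 2*b - 8) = (b + 1)*(b + 2)*(b - 4)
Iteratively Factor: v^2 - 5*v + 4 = (v - 1)*(v - 4)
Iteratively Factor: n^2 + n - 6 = (n + 3)*(n - 2)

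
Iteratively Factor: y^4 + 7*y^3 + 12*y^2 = (y)*(y^3 + 7*y^2 + 12*y) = y*(y + 4)*(y^2 + 3*y) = y*(y + 3)*(y + 4)*(y)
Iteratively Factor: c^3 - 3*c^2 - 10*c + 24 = (c - 2)*(c^2 - c - 12) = (c - 4)*(c - 2)*(c + 3)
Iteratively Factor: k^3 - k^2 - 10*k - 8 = (k - 4)*(k^2 + 3*k + 2) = (k - 4)*(k + 2)*(k + 1)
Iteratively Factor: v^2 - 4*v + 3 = (v - 1)*(v - 3)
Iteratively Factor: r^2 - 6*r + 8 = (r - 4)*(r - 2)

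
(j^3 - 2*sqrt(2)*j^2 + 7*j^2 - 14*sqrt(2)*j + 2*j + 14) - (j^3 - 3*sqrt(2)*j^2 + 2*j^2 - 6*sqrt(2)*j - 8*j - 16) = sqrt(2)*j^2 + 5*j^2 - 8*sqrt(2)*j + 10*j + 30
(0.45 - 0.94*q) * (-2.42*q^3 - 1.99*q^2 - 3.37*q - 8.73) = 2.2748*q^4 + 0.7816*q^3 + 2.2723*q^2 + 6.6897*q - 3.9285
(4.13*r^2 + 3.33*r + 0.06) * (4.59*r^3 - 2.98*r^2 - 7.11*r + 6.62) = 18.9567*r^5 + 2.9773*r^4 - 39.0123*r^3 + 3.4855*r^2 + 21.618*r + 0.3972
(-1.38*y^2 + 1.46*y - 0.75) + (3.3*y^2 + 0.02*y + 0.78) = 1.92*y^2 + 1.48*y + 0.03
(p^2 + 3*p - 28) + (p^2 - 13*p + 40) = 2*p^2 - 10*p + 12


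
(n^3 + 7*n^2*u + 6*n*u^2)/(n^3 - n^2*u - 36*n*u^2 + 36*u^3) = n*(n + u)/(n^2 - 7*n*u + 6*u^2)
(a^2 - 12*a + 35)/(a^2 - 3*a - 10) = (a - 7)/(a + 2)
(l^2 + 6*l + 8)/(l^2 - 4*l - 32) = (l + 2)/(l - 8)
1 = 1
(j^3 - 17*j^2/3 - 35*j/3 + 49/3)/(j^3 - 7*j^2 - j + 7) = (j + 7/3)/(j + 1)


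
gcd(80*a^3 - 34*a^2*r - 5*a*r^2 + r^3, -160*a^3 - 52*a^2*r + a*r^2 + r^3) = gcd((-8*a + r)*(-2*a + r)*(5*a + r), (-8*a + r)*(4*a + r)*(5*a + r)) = -40*a^2 - 3*a*r + r^2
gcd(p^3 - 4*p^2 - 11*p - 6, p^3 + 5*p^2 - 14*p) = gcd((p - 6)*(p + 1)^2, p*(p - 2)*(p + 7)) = 1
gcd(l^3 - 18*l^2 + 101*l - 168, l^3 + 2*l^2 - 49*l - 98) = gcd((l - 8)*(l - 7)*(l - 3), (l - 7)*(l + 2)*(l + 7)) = l - 7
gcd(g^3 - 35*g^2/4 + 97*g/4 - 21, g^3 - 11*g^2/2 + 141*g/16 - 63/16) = g^2 - 19*g/4 + 21/4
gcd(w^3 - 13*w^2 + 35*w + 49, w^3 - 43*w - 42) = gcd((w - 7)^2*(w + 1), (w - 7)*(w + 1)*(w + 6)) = w^2 - 6*w - 7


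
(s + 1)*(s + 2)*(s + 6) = s^3 + 9*s^2 + 20*s + 12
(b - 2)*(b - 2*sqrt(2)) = b^2 - 2*sqrt(2)*b - 2*b + 4*sqrt(2)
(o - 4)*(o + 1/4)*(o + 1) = o^3 - 11*o^2/4 - 19*o/4 - 1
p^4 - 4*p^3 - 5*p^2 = p^2*(p - 5)*(p + 1)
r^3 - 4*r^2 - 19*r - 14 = (r - 7)*(r + 1)*(r + 2)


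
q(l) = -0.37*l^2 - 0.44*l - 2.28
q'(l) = -0.74*l - 0.44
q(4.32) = -11.09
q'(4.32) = -3.64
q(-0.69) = -2.15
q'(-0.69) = 0.07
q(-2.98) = -4.25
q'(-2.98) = 1.77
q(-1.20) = -2.28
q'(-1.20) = 0.45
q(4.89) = -13.28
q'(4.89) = -4.06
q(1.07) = -3.17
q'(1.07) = -1.23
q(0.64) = -2.71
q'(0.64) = -0.91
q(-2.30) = -3.23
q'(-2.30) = 1.26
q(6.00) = -18.24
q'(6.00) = -4.88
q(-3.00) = -4.29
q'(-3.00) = 1.78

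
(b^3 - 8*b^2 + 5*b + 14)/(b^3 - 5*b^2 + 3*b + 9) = (b^2 - 9*b + 14)/(b^2 - 6*b + 9)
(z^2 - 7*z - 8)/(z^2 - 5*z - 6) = (z - 8)/(z - 6)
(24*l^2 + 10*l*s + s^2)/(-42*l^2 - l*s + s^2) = (4*l + s)/(-7*l + s)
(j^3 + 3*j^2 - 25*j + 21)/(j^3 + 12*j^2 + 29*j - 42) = (j - 3)/(j + 6)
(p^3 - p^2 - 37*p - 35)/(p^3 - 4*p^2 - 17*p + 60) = (p^3 - p^2 - 37*p - 35)/(p^3 - 4*p^2 - 17*p + 60)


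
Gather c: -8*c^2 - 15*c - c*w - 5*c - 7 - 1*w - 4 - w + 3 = -8*c^2 + c*(-w - 20) - 2*w - 8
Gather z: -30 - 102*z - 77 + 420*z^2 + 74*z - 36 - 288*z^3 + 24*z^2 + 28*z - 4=-288*z^3 + 444*z^2 - 147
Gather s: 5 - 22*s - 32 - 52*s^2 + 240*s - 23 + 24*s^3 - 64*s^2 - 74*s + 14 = 24*s^3 - 116*s^2 + 144*s - 36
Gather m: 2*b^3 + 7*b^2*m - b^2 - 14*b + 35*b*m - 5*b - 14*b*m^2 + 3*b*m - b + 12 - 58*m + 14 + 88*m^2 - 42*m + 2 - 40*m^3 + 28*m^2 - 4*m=2*b^3 - b^2 - 20*b - 40*m^3 + m^2*(116 - 14*b) + m*(7*b^2 + 38*b - 104) + 28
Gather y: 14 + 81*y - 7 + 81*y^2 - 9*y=81*y^2 + 72*y + 7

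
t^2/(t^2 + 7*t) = t/(t + 7)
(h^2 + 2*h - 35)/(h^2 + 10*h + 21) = (h - 5)/(h + 3)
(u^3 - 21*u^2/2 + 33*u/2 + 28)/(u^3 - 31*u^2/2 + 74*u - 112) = (u + 1)/(u - 4)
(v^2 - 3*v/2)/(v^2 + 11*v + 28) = v*(2*v - 3)/(2*(v^2 + 11*v + 28))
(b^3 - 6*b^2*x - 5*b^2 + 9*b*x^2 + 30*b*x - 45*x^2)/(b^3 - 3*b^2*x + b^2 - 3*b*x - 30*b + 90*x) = (b - 3*x)/(b + 6)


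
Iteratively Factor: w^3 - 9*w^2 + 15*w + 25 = (w + 1)*(w^2 - 10*w + 25) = (w - 5)*(w + 1)*(w - 5)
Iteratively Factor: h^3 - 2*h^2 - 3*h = (h + 1)*(h^2 - 3*h) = (h - 3)*(h + 1)*(h)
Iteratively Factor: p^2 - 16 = (p + 4)*(p - 4)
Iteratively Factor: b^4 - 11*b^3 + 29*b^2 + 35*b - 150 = (b - 3)*(b^3 - 8*b^2 + 5*b + 50) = (b - 3)*(b + 2)*(b^2 - 10*b + 25) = (b - 5)*(b - 3)*(b + 2)*(b - 5)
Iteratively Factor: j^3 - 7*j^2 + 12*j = (j)*(j^2 - 7*j + 12) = j*(j - 4)*(j - 3)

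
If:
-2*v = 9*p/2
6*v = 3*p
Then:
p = 0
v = 0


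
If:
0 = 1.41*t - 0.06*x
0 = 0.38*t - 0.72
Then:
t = 1.89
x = 44.53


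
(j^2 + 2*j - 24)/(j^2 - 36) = (j - 4)/(j - 6)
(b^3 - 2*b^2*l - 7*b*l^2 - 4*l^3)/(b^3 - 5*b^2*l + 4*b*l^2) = (b^2 + 2*b*l + l^2)/(b*(b - l))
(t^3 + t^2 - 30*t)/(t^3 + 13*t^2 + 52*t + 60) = t*(t - 5)/(t^2 + 7*t + 10)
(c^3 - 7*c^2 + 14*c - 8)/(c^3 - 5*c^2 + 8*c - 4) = (c - 4)/(c - 2)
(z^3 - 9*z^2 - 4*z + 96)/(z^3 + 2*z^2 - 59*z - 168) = (z - 4)/(z + 7)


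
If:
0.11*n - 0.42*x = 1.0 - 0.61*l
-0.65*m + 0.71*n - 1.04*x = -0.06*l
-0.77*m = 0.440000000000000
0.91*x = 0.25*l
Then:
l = 2.00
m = -0.57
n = 0.11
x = 0.55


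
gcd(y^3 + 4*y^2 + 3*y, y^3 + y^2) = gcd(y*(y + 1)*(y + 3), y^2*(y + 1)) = y^2 + y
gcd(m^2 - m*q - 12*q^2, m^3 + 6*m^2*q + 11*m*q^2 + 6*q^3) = m + 3*q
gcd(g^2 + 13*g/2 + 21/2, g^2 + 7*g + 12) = g + 3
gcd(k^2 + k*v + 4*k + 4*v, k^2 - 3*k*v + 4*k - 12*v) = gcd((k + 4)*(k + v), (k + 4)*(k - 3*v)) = k + 4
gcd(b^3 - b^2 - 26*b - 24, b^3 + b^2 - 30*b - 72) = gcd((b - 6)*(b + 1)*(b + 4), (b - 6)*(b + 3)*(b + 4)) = b^2 - 2*b - 24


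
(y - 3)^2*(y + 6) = y^3 - 27*y + 54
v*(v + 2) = v^2 + 2*v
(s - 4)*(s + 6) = s^2 + 2*s - 24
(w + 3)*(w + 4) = w^2 + 7*w + 12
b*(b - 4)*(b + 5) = b^3 + b^2 - 20*b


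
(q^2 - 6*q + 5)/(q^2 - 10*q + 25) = (q - 1)/(q - 5)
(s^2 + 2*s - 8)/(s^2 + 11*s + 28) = (s - 2)/(s + 7)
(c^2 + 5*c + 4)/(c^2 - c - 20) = (c + 1)/(c - 5)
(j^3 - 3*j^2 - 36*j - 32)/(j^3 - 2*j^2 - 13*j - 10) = (j^2 - 4*j - 32)/(j^2 - 3*j - 10)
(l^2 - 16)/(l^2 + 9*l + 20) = (l - 4)/(l + 5)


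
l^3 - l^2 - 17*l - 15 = (l - 5)*(l + 1)*(l + 3)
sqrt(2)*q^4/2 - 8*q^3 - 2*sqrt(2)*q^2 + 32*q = q*(q - 2)*(q - 8*sqrt(2))*(sqrt(2)*q/2 + sqrt(2))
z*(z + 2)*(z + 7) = z^3 + 9*z^2 + 14*z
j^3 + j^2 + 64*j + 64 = (j + 1)*(j - 8*I)*(j + 8*I)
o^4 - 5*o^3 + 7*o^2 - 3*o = o*(o - 3)*(o - 1)^2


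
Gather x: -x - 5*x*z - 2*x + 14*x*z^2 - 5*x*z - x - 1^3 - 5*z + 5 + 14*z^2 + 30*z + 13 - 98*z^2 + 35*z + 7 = x*(14*z^2 - 10*z - 4) - 84*z^2 + 60*z + 24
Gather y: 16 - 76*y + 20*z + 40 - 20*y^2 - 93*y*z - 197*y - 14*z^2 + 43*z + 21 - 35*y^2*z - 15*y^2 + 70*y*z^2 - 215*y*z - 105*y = y^2*(-35*z - 35) + y*(70*z^2 - 308*z - 378) - 14*z^2 + 63*z + 77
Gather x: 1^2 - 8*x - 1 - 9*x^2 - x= -9*x^2 - 9*x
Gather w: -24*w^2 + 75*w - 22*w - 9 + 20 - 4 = -24*w^2 + 53*w + 7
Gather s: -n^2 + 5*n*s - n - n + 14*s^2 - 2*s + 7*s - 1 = -n^2 - 2*n + 14*s^2 + s*(5*n + 5) - 1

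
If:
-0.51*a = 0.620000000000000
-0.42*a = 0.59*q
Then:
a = -1.22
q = 0.87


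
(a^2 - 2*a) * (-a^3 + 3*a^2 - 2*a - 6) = -a^5 + 5*a^4 - 8*a^3 - 2*a^2 + 12*a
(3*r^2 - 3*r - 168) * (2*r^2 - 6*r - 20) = 6*r^4 - 24*r^3 - 378*r^2 + 1068*r + 3360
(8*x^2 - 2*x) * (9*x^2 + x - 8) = 72*x^4 - 10*x^3 - 66*x^2 + 16*x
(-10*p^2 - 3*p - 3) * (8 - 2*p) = 20*p^3 - 74*p^2 - 18*p - 24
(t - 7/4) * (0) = 0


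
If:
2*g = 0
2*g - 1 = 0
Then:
No Solution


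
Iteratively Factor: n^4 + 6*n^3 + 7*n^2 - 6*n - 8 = (n - 1)*(n^3 + 7*n^2 + 14*n + 8) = (n - 1)*(n + 1)*(n^2 + 6*n + 8) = (n - 1)*(n + 1)*(n + 2)*(n + 4)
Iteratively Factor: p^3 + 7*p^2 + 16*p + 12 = (p + 2)*(p^2 + 5*p + 6) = (p + 2)*(p + 3)*(p + 2)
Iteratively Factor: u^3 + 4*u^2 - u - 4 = (u + 1)*(u^2 + 3*u - 4) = (u - 1)*(u + 1)*(u + 4)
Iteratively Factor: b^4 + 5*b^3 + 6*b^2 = (b + 3)*(b^3 + 2*b^2) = b*(b + 3)*(b^2 + 2*b) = b*(b + 2)*(b + 3)*(b)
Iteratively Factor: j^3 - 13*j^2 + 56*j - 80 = (j - 4)*(j^2 - 9*j + 20) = (j - 4)^2*(j - 5)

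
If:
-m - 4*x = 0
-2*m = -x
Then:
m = 0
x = 0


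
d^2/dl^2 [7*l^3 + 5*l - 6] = 42*l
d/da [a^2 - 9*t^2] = 2*a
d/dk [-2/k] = 2/k^2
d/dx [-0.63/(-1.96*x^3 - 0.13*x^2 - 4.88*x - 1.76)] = (-3.7044*x^2 - 0.1638*x - 3.0744)/(1.96*x^3 + 0.13*x^2 + 4.88*x + 1.76)^2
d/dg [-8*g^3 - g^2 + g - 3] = -24*g^2 - 2*g + 1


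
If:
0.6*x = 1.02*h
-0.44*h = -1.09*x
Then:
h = 0.00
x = 0.00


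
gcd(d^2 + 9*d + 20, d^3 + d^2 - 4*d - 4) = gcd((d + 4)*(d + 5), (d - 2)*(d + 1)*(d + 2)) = 1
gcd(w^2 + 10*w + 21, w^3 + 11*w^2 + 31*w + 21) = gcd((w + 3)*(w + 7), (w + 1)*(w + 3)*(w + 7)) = w^2 + 10*w + 21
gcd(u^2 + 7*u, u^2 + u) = u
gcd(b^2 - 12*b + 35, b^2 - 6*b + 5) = b - 5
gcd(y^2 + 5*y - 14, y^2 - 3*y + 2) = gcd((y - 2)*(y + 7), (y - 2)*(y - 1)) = y - 2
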